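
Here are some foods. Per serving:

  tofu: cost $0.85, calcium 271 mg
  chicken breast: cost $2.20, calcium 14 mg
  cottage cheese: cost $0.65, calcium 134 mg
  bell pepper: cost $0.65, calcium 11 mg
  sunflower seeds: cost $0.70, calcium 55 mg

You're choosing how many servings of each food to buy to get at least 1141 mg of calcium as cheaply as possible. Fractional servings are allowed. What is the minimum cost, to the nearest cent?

Cost per mg of calcium: tofu $0.0031, cottage cheese $0.0049, sunflower seeds $0.0127, bell pepper $0.0591, chicken breast $0.1571.
With no serving limits, use only tofu: 1141 mg / 271 mg = 4.21 servings × $0.85 = $3.58.

$3.58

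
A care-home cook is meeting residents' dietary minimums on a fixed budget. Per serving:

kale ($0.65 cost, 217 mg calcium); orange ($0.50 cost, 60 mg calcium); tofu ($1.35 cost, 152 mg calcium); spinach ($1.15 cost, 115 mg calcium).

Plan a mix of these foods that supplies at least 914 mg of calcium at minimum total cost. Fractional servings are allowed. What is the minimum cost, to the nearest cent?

Cost per mg of calcium: kale $0.0030, orange $0.0083, tofu $0.0089, spinach $0.0100.
With no serving limits, use only kale: 914 mg / 217 mg = 4.212 servings × $0.65 = $2.74.

$2.74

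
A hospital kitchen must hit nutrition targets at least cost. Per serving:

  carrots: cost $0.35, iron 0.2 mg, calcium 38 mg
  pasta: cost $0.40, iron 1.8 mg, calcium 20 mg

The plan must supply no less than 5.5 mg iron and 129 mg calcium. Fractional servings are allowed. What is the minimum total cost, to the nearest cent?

$1.80

For a min-cost LP with two ≥-constraints, a basic feasible solution has at most two positive variables.
carrots only: max(5.5/0.2, 129/38) = 27.5 servings → $9.62.
pasta only: max(5.5/1.8, 129/20) = 6.45 servings → $2.58.
carrots + pasta with both tight: 1.898 servings and 2.845 servings → $1.80.
Cheapest feasible corner: $1.80.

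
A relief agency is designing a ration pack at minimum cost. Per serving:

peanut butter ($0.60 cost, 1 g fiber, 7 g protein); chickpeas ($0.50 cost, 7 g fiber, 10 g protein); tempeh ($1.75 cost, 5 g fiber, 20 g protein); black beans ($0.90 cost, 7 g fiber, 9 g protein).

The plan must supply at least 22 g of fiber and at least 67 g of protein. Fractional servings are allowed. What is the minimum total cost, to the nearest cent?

$3.35

With two linear requirements the optimum uses one or two foods; enumerate the corners.
peanut butter only: max(22/1, 67/7) = 22 servings → $13.20.
chickpeas only: max(22/7, 67/10) = 6.7 servings → $3.35.
tempeh only: max(22/5, 67/20) = 4.4 servings → $7.70.
black beans only: max(22/7, 67/9) = 7.444 servings → $6.70.
peanut butter + chickpeas with both tight: 6.385 servings and 2.231 servings → $4.95.
peanut butter + tempeh: the both-tight solution has a negative serving — not a feasible corner.
peanut butter + black beans with both tight: 6.775 servings and 2.175 servings → $6.02.
chickpeas + tempeh with both tight: 1.167 servings and 2.767 servings → $5.42.
chickpeas + black beans: the both-tight solution has a negative serving — not a feasible corner.
tempeh + black beans with both tight: 2.853 servings and 1.105 servings → $5.99.
Cheapest feasible corner: $3.35.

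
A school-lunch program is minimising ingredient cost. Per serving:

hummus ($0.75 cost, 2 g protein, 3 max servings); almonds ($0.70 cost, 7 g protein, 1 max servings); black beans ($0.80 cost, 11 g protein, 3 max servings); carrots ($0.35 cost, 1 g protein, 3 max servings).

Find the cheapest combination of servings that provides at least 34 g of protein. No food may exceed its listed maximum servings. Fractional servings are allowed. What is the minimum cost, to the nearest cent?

Cost per g of protein: black beans $0.0727, almonds $0.1000, carrots $0.3500, hummus $0.3750.
Take 3 servings of black beans: +33.0 g protein for $2.40 (total $2.40, still need 1.0 g).
Take 0.1429 servings of almonds: +1.0 g protein for $0.10 (total $2.50, still need 0.0 g).
Filling from the cheapest source first is optimal under one linear minimum: $2.50.

$2.50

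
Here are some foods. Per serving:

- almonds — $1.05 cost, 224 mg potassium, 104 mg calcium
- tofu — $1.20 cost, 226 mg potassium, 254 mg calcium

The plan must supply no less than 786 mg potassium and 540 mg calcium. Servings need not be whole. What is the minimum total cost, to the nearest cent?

At the optimum either one food covers both requirements or two foods hit both targets exactly; no other combination can be cheaper.
almonds only: max(786/224, 540/104) = 5.192 servings → $5.45.
tofu only: max(786/226, 540/254) = 3.478 servings → $4.17.
almonds + tofu with both tight: 2.324 servings and 1.174 servings → $3.85.
So the least-cost plan costs $3.85.

$3.85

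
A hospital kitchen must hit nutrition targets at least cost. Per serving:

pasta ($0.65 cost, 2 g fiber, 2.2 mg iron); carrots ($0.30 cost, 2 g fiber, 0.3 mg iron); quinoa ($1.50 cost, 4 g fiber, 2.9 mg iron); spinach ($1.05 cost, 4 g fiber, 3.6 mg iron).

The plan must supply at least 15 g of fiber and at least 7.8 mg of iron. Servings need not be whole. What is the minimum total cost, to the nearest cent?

$3.08

A basic optimal solution has at most two foods positive. Try each food alone and each pair with both targets met exactly.
pasta only: max(15/2, 7.8/2.2) = 7.5 servings → $4.88.
carrots only: max(15/2, 7.8/0.3) = 26 servings → $7.80.
quinoa only: max(15/4, 7.8/2.9) = 3.75 servings → $5.62.
spinach only: max(15/4, 7.8/3.6) = 3.75 servings → $3.94.
pasta + carrots with both tight: 2.921 servings and 4.579 servings → $3.27.
pasta + quinoa with both targets exact would need a negative amount; discard.
pasta + spinach: the both-tight solution has a negative serving — not a feasible corner.
carrots + quinoa with both tight: 2.674 servings and 2.413 servings → $4.42.
carrots + spinach with both tight: 3.8 servings and 1.85 servings → $3.08.
quinoa + spinach with both targets exact would need a negative amount; discard.
So the least-cost plan costs $3.08.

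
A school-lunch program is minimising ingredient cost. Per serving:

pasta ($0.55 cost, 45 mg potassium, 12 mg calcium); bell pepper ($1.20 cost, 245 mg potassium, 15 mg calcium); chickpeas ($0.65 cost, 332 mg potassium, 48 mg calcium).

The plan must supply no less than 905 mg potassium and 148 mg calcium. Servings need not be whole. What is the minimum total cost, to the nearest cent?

$2.00

Compare the cost at each extreme point of the feasible region.
pasta only: max(905/45, 148/12) = 20.11 servings → $11.06.
bell pepper only: max(905/245, 148/15) = 9.867 servings → $11.84.
chickpeas only: max(905/332, 148/48) = 3.083 servings → $2.00.
pasta + bell pepper with both tight: 10.02 servings and 1.854 servings → $7.73.
pasta + chickpeas with both tight: 3.123 servings and 2.303 servings → $3.21.
bell pepper + chickpeas with both targets exact would need a negative amount; discard.
Cheapest feasible corner: $2.00.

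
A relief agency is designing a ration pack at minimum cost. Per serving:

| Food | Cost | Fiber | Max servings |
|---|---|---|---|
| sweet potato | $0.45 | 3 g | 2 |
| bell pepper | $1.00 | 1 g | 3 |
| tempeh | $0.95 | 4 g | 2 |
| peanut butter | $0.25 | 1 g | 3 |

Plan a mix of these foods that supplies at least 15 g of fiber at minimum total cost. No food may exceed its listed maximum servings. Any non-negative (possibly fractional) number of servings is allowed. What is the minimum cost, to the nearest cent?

Cost per g of fiber: sweet potato $0.1500, tempeh $0.2375, peanut butter $0.2500, bell pepper $1.0000.
Take 2 servings of sweet potato: +6.0 g fiber for $0.90 (total $0.90, still need 9.0 g).
Take 2 servings of tempeh: +8.0 g fiber for $1.90 (total $2.80, still need 1.0 g).
Take 1 serving of peanut butter: +1.0 g fiber for $0.25 (total $3.05, still need 0.0 g).
Filling from the cheapest source first is optimal under one linear minimum: $3.05.

$3.05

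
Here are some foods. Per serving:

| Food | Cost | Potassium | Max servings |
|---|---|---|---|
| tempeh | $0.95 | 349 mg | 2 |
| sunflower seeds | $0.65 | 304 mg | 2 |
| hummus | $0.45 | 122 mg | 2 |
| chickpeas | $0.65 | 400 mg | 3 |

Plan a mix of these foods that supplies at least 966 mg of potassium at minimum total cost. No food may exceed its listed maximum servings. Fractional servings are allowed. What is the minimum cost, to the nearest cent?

Cost per mg of potassium: chickpeas $0.0016, sunflower seeds $0.0021, tempeh $0.0027, hummus $0.0037.
Take 2.415 servings of chickpeas: +966.0 mg potassium for $1.57 (total $1.57, still need 0.0 mg).
Filling from the cheapest source first is optimal under one linear minimum: $1.57.

$1.57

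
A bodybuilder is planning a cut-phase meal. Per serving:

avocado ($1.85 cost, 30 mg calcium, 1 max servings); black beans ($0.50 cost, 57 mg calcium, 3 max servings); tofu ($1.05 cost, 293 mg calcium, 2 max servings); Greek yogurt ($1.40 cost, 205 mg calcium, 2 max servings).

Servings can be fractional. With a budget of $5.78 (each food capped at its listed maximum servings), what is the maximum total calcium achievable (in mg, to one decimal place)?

Calcium per dollar: tofu 279, Greek yogurt 146.4, black beans 114, avocado 16.22.
Take 2 servings of tofu: spends $2.10, +586.0 mg calcium (running total 586.0 mg).
Take 2 servings of Greek yogurt: spends $2.80, +410.0 mg calcium (running total 996.0 mg).
Take 1.76 servings of black beans: spends $0.88, +100.3 mg calcium (running total 1096.3 mg).
Greedy by best ratio exhausts the cost allowance optimally: 1096.3 mg.

1096.3 mg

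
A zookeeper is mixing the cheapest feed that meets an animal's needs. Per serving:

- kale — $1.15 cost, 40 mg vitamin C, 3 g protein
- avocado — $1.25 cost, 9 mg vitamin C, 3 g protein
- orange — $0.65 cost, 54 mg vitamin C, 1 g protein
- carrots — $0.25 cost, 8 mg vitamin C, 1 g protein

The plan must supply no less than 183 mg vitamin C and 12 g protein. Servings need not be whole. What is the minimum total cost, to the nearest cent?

$3.76

Minimising a linear cost over {vitamin C ≥ 183, protein ≥ 12, servings ≥ 0} — the optimum is at a vertex, using one or two foods.
kale only: max(183/40, 12/3) = 4.575 servings → $5.26.
avocado only: max(183/9, 12/3) = 20.33 servings → $25.42.
orange only: max(183/54, 12/1) = 12 servings → $7.80.
carrots only: max(183/8, 12/1) = 22.88 servings → $5.72.
kale + avocado: intersection lies outside the first quadrant.
kale + orange with both tight: 3.811 servings and 0.5656 servings → $4.75.
kale + carrots: intersection lies outside the first quadrant.
avocado + orange with both tight: 3.039 servings and 2.882 servings → $5.67.
avocado + carrots: the both-tight solution has a negative serving — not a feasible corner.
orange + carrots with both tight: 1.891 servings and 10.11 servings → $3.76.
Cheapest feasible corner: $3.76.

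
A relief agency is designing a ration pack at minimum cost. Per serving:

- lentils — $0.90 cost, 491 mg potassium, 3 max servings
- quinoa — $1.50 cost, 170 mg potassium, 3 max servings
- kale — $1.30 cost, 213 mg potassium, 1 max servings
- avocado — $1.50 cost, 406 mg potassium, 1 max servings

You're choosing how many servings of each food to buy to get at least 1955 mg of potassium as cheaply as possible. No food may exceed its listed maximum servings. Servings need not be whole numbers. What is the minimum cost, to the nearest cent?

Cost per mg of potassium: lentils $0.0018, avocado $0.0037, kale $0.0061, quinoa $0.0088.
Take 3 servings of lentils: +1473.0 mg potassium for $2.70 (total $2.70, still need 482.0 mg).
Take 1 serving of avocado: +406.0 mg potassium for $1.50 (total $4.20, still need 76.0 mg).
Take 0.3568 servings of kale: +76.0 mg potassium for $0.46 (total $4.66, still need 0.0 mg).
Filling from the cheapest source first is optimal under one linear minimum: $4.66.

$4.66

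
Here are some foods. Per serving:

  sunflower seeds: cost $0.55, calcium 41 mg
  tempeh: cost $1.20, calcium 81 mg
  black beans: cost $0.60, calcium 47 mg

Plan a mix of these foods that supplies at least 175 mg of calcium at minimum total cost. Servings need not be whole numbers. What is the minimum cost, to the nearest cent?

Cost per mg of calcium: black beans $0.0128, sunflower seeds $0.0134, tempeh $0.0148.
With no serving limits, use only black beans: 175 mg / 47 mg = 3.723 servings × $0.60 = $2.23.

$2.23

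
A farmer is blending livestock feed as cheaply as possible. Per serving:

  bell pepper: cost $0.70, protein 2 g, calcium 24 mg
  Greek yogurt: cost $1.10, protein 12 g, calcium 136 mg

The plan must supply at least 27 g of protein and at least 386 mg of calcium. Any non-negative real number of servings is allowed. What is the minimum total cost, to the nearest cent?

The cheapest plan sits at a corner of the feasible region — with two constraints it uses at most two foods.
bell pepper only: max(27/2, 386/24) = 16.08 servings → $11.26.
Greek yogurt only: max(27/12, 386/136) = 2.838 servings → $3.12.
bell pepper + Greek yogurt with both targets exact would need a negative amount; discard.
The minimum over all feasible corners is $3.12.

$3.12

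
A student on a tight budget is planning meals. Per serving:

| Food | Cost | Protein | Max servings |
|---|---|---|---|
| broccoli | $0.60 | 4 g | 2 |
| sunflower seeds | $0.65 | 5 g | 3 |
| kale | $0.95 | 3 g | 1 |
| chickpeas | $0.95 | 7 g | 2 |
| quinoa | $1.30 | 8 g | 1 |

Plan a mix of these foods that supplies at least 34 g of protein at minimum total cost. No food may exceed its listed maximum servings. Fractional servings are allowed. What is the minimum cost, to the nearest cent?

Cost per g of protein: sunflower seeds $0.1300, chickpeas $0.1357, broccoli $0.1500, quinoa $0.1625, kale $0.3167.
Take 3 servings of sunflower seeds: +15.0 g protein for $1.95 (total $1.95, still need 19.0 g).
Take 2 servings of chickpeas: +14.0 g protein for $1.90 (total $3.85, still need 5.0 g).
Take 1.25 servings of broccoli: +5.0 g protein for $0.75 (total $4.60, still need 0.0 g).
Filling from the cheapest source first is optimal under one linear minimum: $4.60.

$4.60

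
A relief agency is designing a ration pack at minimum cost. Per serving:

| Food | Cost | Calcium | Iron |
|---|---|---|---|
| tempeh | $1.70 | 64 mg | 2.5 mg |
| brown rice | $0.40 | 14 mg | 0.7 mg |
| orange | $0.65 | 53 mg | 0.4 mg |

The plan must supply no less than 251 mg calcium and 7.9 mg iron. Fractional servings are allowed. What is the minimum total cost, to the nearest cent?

$5.39

tempeh only: max(251/64, 7.9/2.5) = 3.922 servings → $6.67.
brown rice only: max(251/14, 7.9/0.7) = 17.93 servings → $7.17.
orange only: max(251/53, 7.9/0.4) = 19.75 servings → $12.84.
tempeh + brown rice: the both-tight solution has a negative serving — not a feasible corner.
tempeh + orange with both tight: 2.978 servings and 1.14 servings → $5.80.
brown rice + orange with both tight: 10.1 servings and 2.067 servings → $5.39.
The minimum over all feasible corners is $5.39.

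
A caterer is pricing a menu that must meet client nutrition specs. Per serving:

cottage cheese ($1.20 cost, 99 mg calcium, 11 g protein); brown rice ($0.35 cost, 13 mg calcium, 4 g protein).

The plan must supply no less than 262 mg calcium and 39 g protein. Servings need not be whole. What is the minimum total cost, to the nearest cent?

$3.92

For a min-cost LP with two ≥-constraints, a basic feasible solution has at most two positive variables.
cottage cheese only: max(262/99, 39/11) = 3.545 servings → $4.25.
brown rice only: max(262/13, 39/4) = 20.15 servings → $7.05.
cottage cheese + brown rice with both tight: 2.138 servings and 3.87 servings → $3.92.
Cheapest feasible corner: $3.92.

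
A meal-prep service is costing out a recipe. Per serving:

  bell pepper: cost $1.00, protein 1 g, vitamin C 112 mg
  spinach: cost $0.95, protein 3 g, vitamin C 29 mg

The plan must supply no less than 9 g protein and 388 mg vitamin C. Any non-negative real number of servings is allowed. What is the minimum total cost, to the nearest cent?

This is a tiny linear program; its minimum lies at a vertex of the feasible set. List the vertices and price them.
bell pepper only: max(9/1, 388/112) = 9 servings → $9.00.
spinach only: max(9/3, 388/29) = 13.38 servings → $12.71.
bell pepper + spinach with both tight: 2.941 servings and 2.02 servings → $4.86.
So the least-cost plan costs $4.86.

$4.86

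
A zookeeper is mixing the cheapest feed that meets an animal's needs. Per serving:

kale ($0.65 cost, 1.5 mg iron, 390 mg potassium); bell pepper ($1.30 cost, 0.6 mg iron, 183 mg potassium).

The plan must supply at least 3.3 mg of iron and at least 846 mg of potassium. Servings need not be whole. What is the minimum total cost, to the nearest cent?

$1.43

Check every corner: each single food scaled to meet both minima, and each pair solved so both constraints bind.
kale only: max(3.3/1.5, 846/390) = 2.2 servings → $1.43.
bell pepper only: max(3.3/0.6, 846/183) = 5.5 servings → $7.15.
kale + bell pepper: the both-tight solution has a negative serving — not a feasible corner.
So the least-cost plan costs $1.43.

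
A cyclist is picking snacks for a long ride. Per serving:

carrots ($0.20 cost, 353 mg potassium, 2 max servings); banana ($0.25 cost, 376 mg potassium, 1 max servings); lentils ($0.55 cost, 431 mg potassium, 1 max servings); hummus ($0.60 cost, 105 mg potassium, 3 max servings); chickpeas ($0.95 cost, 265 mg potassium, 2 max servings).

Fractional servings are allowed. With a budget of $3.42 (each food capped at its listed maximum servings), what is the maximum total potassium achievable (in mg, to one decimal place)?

Potassium per dollar: carrots 1765, banana 1504, lentils 783.6, chickpeas 278.9, hummus 175.
Take 2 servings of carrots: spends $0.40, +706.0 mg potassium (running total 706.0 mg).
Take 1 serving of banana: spends $0.25, +376.0 mg potassium (running total 1082.0 mg).
Take 1 serving of lentils: spends $0.55, +431.0 mg potassium (running total 1513.0 mg).
Take 2 servings of chickpeas: spends $1.90, +530.0 mg potassium (running total 2043.0 mg).
Take 0.5333 servings of hummus: spends $0.32, +56.0 mg potassium (running total 2099.0 mg).
Greedy by best ratio exhausts the cost allowance optimally: 2099.0 mg.

2099.0 mg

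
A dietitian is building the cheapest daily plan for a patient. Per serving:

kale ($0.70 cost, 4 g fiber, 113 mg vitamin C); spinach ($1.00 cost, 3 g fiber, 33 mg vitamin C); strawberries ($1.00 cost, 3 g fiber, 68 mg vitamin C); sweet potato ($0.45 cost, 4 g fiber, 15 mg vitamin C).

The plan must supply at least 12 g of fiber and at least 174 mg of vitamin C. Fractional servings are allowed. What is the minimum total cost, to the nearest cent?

For a min-cost LP with two ≥-constraints, a basic feasible solution has at most two positive variables.
kale only: max(12/4, 174/113) = 3 servings → $2.10.
spinach only: max(12/3, 174/33) = 5.273 servings → $5.27.
strawberries only: max(12/3, 174/68) = 4 servings → $4.00.
sweet potato only: max(12/4, 174/15) = 11.6 servings → $5.22.
kale + spinach with both tight: 0.6087 servings and 3.188 servings → $3.61.
kale + strawberries: intersection lies outside the first quadrant.
kale + sweet potato with both tight: 1.316 servings and 1.684 servings → $1.68.
spinach + strawberries with both tight: 2.8 servings and 1.2 servings → $4.00.
spinach + sweet potato: the both-tight solution has a negative serving — not a feasible corner.
strawberries + sweet potato with both tight: 2.273 servings and 1.295 servings → $2.86.
So the least-cost plan costs $1.68.

$1.68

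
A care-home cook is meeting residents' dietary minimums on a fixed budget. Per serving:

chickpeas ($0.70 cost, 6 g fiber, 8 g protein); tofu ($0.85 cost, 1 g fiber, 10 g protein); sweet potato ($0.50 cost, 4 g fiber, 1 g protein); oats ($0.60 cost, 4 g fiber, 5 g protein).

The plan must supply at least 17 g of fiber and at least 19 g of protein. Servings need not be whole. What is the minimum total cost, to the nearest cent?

Two binding constraints pin down two serving amounts, so the optimal mix uses at most two foods. The candidates are each food alone (scaled to the tighter of fiber/protein) and each pair with both constraints tight.
chickpeas only: max(17/6, 19/8) = 2.833 servings → $1.98.
tofu only: max(17/1, 19/10) = 17 servings → $14.45.
sweet potato only: max(17/4, 19/1) = 19 servings → $9.50.
oats only: max(17/4, 19/5) = 4.25 servings → $2.55.
chickpeas + tofu with both targets exact would need a negative amount; discard.
chickpeas + sweet potato with both tight: 2.269 servings and 0.8462 servings → $2.01.
chickpeas + oats with both targets exact would need a negative amount; discard.
tofu + sweet potato with both tight: 1.513 servings and 3.872 servings → $3.22.
tofu + oats: the both-tight solution has a negative serving — not a feasible corner.
sweet potato + oats with both tight: 0.5625 servings and 3.688 servings → $2.49.
The minimum over all feasible corners is $1.98.

$1.98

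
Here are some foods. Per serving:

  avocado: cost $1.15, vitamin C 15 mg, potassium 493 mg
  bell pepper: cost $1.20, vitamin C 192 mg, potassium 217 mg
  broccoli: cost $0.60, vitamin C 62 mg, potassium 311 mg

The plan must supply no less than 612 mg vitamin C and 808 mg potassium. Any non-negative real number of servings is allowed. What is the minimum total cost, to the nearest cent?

$3.93

Check every corner: each single food scaled to meet both minima, and each pair solved so both constraints bind.
avocado only: max(612/15, 808/493) = 40.8 servings → $46.92.
bell pepper only: max(612/192, 808/217) = 3.724 servings → $4.47.
broccoli only: max(612/62, 808/311) = 9.871 servings → $5.92.
avocado + bell pepper with both tight: 0.2443 servings and 3.168 servings → $4.08.
avocado + broccoli: the both-tight solution has a negative serving — not a feasible corner.
bell pepper + broccoli with both tight: 3.032 servings and 0.4828 servings → $3.93.
Cheapest feasible corner: $3.93.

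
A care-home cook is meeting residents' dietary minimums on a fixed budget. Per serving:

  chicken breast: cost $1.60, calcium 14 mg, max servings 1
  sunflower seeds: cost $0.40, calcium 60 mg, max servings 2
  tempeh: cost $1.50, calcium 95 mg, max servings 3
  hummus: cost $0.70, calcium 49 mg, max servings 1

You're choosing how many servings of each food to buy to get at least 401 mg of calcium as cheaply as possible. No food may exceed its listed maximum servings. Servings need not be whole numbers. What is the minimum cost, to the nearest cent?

$5.16

Cost per mg of calcium: sunflower seeds $0.0067, hummus $0.0143, tempeh $0.0158, chicken breast $0.1143.
Take 2 servings of sunflower seeds: +120.0 mg calcium for $0.80 (total $0.80, still need 281.0 mg).
Take 1 serving of hummus: +49.0 mg calcium for $0.70 (total $1.50, still need 232.0 mg).
Take 2.442 servings of tempeh: +232.0 mg calcium for $3.66 (total $5.16, still need 0.0 mg).
Greedy by cheapest-per-mg is optimal for a single linear constraint, so the minimum cost is $5.16.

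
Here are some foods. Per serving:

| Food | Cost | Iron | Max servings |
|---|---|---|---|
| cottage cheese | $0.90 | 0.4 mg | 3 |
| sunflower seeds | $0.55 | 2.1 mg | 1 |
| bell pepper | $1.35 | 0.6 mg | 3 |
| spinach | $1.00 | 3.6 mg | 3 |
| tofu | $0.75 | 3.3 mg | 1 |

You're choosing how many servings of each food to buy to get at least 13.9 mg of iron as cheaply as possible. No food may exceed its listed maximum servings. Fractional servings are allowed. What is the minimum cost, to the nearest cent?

Cost per mg of iron: tofu $0.2273, sunflower seeds $0.2619, spinach $0.2778, cottage cheese $2.2500, bell pepper $2.2500.
Take 1 serving of tofu: +3.3 mg iron for $0.75 (total $0.75, still need 10.6 mg).
Take 1 serving of sunflower seeds: +2.1 mg iron for $0.55 (total $1.30, still need 8.5 mg).
Take 2.361 servings of spinach: +8.5 mg iron for $2.36 (total $3.66, still need 0.0 mg).
Filling from the cheapest source first is optimal under one linear minimum: $3.66.

$3.66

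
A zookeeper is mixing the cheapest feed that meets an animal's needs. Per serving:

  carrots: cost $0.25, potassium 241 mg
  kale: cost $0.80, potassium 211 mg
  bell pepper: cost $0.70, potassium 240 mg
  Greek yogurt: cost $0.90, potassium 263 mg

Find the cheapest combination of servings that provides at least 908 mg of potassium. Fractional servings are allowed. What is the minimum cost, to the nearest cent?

Cost per mg of potassium: carrots $0.0010, bell pepper $0.0029, Greek yogurt $0.0034, kale $0.0038.
With no serving limits, use only carrots: 908 mg / 241 mg = 3.768 servings × $0.25 = $0.94.

$0.94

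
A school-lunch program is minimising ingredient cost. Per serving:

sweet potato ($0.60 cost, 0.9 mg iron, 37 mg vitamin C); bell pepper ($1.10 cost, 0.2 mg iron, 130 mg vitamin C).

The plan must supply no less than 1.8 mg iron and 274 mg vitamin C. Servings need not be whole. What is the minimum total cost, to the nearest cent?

For a min-cost LP with two ≥-constraints, a basic feasible solution has at most two positive variables.
sweet potato only: max(1.8/0.9, 274/37) = 7.405 servings → $4.44.
bell pepper only: max(1.8/0.2, 274/130) = 9 servings → $9.90.
sweet potato + bell pepper with both tight: 1.635 servings and 1.642 servings → $2.79.
So the least-cost plan costs $2.79.

$2.79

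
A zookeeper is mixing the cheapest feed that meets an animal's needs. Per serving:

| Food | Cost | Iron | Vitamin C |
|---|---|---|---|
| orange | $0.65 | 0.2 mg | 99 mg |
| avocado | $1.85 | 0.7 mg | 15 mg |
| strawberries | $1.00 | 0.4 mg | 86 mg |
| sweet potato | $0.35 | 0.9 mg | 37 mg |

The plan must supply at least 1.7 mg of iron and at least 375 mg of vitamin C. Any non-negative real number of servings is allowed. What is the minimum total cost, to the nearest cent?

For a min-cost LP with two ≥-constraints, a basic feasible solution has at most two positive variables.
orange only: max(1.7/0.2, 375/99) = 8.5 servings → $5.53.
avocado only: max(1.7/0.7, 375/15) = 25 servings → $46.25.
strawberries only: max(1.7/0.4, 375/86) = 4.36 servings → $4.36.
sweet potato only: max(1.7/0.9, 375/37) = 10.14 servings → $3.55.
orange + avocado with both tight: 3.575 servings and 1.407 servings → $4.93.
orange + strawberries with both tight: 0.1696 servings and 4.165 servings → $4.28.
orange + sweet potato with both tight: 3.361 servings and 1.142 servings → $2.58.
avocado + strawberries: intersection lies outside the first quadrant.
avocado + sweet potato: the both-tight solution has a negative serving — not a feasible corner.
strawberries + sweet potato: intersection lies outside the first quadrant.
So the least-cost plan costs $2.58.

$2.58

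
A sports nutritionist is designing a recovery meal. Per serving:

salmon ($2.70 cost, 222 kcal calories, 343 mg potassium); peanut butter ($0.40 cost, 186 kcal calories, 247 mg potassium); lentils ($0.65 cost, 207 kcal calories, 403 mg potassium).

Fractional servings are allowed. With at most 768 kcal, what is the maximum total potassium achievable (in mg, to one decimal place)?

Potassium per kcal: lentils 1.947, salmon 1.545, peanut butter 1.328.
With no serving limits, spend the whole calories allowance on lentils: 768 kcal / 207 kcal × 403 mg = 1495.2 mg.

1495.2 mg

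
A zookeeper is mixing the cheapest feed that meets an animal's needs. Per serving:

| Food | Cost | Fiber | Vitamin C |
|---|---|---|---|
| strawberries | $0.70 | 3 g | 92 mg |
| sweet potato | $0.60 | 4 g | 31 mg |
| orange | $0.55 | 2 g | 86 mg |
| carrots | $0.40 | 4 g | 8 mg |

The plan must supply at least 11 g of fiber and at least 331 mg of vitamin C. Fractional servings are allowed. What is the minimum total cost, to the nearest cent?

$2.42

An LP optimum is at a vertex; with two nutrient constraints at most two foods are used. Check each candidate.
strawberries only: max(11/3, 331/92) = 3.667 servings → $2.57.
sweet potato only: max(11/4, 331/31) = 10.68 servings → $6.41.
orange only: max(11/2, 331/86) = 5.5 servings → $3.02.
carrots only: max(11/4, 331/8) = 41.38 servings → $16.55.
strawberries + sweet potato with both tight: 3.575 servings and 0.06909 servings → $2.54.
strawberries + orange with both targets exact would need a negative amount; discard.
strawberries + carrots with both tight: 3.593 servings and 0.05523 servings → $2.54.
sweet potato + orange with both tight: 1.007 servings and 3.486 servings → $2.52.
sweet potato + carrots: the both-tight solution has a negative serving — not a feasible corner.
orange + carrots with both tight: 3.768 servings and 0.8659 servings → $2.42.
Cheapest feasible corner: $2.42.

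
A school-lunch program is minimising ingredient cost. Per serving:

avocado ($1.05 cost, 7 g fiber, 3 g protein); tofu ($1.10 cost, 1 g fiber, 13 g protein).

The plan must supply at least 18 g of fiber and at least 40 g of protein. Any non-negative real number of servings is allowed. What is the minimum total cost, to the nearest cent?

$5.14

For a min-cost LP with two ≥-constraints, a basic feasible solution has at most two positive variables.
avocado only: max(18/7, 40/3) = 13.33 servings → $14.00.
tofu only: max(18/1, 40/13) = 18 servings → $19.80.
avocado + tofu with both tight: 2.205 servings and 2.568 servings → $5.14.
The minimum over all feasible corners is $5.14.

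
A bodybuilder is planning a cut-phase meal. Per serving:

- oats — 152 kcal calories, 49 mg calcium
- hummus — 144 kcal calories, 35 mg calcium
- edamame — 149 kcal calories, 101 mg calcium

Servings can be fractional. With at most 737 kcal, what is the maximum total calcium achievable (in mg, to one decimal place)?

Calcium per kcal: edamame 0.6779, oats 0.3224, hummus 0.2431.
With no serving limits, spend the whole calories allowance on edamame: 737 kcal / 149 kcal × 101 mg = 499.6 mg.

499.6 mg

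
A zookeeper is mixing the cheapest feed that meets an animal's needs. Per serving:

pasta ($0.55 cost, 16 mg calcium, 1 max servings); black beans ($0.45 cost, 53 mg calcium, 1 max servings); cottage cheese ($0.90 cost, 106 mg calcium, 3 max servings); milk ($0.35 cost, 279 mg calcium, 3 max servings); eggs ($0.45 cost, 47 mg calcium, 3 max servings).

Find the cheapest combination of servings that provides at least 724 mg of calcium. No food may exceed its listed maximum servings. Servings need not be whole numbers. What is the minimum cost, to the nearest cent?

Cost per mg of calcium: milk $0.0013, black beans $0.0085, cottage cheese $0.0085, eggs $0.0096, pasta $0.0344.
Take 2.595 servings of milk: +724.0 mg calcium for $0.91 (total $0.91, still need 0.0 mg).
Filling from the cheapest source first is optimal under one linear minimum: $0.91.

$0.91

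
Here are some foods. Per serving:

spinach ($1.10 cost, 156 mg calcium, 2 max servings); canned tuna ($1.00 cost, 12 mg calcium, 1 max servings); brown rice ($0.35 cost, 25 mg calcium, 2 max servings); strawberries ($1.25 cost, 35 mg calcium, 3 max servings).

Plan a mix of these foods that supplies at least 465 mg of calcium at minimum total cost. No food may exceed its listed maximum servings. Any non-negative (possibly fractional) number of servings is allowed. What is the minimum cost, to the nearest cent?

$6.58

Cost per mg of calcium: spinach $0.0071, brown rice $0.0140, strawberries $0.0357, canned tuna $0.0833.
Take 2 servings of spinach: +312.0 mg calcium for $2.20 (total $2.20, still need 153.0 mg).
Take 2 servings of brown rice: +50.0 mg calcium for $0.70 (total $2.90, still need 103.0 mg).
Take 2.943 servings of strawberries: +103.0 mg calcium for $3.68 (total $6.58, still need 0.0 mg).
Greedy by cheapest-per-mg is optimal for a single linear constraint, so the minimum cost is $6.58.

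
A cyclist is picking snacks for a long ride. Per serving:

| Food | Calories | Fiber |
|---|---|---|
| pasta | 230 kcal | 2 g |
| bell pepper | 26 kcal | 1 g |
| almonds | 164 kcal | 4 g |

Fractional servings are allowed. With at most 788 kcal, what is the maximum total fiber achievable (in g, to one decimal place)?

30.3 g

Fiber per kcal: bell pepper 0.03846, almonds 0.02439, pasta 0.008696.
With no serving limits, spend the whole calories allowance on bell pepper: 788 kcal / 26 kcal × 1 g = 30.3 g.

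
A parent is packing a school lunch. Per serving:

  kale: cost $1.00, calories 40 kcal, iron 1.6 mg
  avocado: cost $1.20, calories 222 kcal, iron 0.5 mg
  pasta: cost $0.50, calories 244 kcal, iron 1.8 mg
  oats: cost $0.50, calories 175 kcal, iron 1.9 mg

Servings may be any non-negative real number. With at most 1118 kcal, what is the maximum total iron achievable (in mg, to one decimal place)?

Iron per kcal: kale 0.04, oats 0.01086, pasta 0.007377, avocado 0.002252.
With no serving limits, spend the whole calories allowance on kale: 1118 kcal / 40 kcal × 1.6 mg = 44.7 mg.

44.7 mg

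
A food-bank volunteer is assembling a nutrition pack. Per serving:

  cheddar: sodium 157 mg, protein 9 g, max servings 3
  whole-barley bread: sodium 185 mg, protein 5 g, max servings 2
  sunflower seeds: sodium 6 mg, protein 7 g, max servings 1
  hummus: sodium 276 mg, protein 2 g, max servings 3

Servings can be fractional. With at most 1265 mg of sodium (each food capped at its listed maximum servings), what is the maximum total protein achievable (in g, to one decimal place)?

Protein per mg sodium: sunflower seeds 1.167, cheddar 0.05732, whole-barley bread 0.02703, hummus 0.007246.
Take 1 serving of sunflower seeds: uses 6 mg sodium, +7.0 g protein (running total 7.0 g).
Take 3 servings of cheddar: uses 471 mg sodium, +27.0 g protein (running total 34.0 g).
Take 2 servings of whole-barley bread: uses 370 mg sodium, +10.0 g protein (running total 44.0 g).
Take 1.514 servings of hummus: uses 418 mg sodium, +3.0 g protein (running total 47.0 g).
Greedy by best ratio exhausts the sodium allowance optimally: 47.0 g.

47.0 g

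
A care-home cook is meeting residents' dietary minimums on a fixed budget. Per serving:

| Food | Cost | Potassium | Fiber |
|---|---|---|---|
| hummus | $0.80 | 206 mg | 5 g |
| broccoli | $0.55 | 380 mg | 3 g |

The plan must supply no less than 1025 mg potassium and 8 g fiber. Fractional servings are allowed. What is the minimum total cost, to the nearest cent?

At the optimum either one food covers both requirements or two foods hit both targets exactly; no other combination can be cheaper.
hummus only: max(1025/206, 8/5) = 4.976 servings → $3.98.
broccoli only: max(1025/380, 8/3) = 2.697 servings → $1.48.
hummus + broccoli: intersection lies outside the first quadrant.
Cheapest feasible corner: $1.48.

$1.48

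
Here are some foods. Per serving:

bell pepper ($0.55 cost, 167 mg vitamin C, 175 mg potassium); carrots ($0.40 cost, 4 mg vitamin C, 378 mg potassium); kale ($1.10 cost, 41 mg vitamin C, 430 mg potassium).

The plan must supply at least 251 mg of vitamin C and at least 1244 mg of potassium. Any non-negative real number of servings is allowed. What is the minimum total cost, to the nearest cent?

bell pepper only: max(251/167, 1244/175) = 7.109 servings → $3.91.
carrots only: max(251/4, 1244/378) = 62.75 servings → $25.10.
kale only: max(251/41, 1244/430) = 6.122 servings → $6.73.
bell pepper + carrots with both tight: 1.44 servings and 2.624 servings → $1.84.
bell pepper + kale with both tight: 0.8807 servings and 2.535 servings → $3.27.
carrots + kale: intersection lies outside the first quadrant.
So the least-cost plan costs $1.84.

$1.84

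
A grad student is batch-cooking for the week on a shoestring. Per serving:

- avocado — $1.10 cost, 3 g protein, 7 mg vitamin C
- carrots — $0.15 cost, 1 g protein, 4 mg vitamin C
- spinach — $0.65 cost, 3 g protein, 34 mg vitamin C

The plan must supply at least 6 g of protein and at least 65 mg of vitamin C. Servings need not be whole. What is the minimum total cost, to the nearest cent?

avocado only: max(6/3, 65/7) = 9.286 servings → $10.21.
carrots only: max(6/1, 65/4) = 16.25 servings → $2.44.
spinach only: max(6/3, 65/34) = 2 servings → $1.30.
avocado + carrots: the both-tight solution has a negative serving — not a feasible corner.
avocado + spinach with both tight: 0.1111 servings and 1.889 servings → $1.35.
carrots + spinach with both tight: 0.4091 servings and 1.864 servings → $1.27.
So the least-cost plan costs $1.27.

$1.27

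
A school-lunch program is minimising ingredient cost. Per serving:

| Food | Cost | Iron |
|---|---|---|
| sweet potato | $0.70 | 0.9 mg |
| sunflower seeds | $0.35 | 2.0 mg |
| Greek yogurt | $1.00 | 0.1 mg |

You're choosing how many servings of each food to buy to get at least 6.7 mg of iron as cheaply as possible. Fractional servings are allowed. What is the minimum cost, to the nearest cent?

Cost per mg of iron: sunflower seeds $0.1750, sweet potato $0.7778, Greek yogurt $10.0000.
With no serving limits, use only sunflower seeds: 6.7 mg / 2.0 mg = 3.35 servings × $0.35 = $1.17.

$1.17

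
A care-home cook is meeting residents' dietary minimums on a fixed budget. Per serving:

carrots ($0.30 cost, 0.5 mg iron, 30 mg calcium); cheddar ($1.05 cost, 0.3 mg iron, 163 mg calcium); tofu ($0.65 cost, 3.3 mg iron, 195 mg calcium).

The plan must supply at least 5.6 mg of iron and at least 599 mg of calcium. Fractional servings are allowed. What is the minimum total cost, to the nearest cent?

This is a tiny linear program; its minimum lies at a vertex of the feasible set. List the vertices and price them.
carrots only: max(5.6/0.5, 599/30) = 19.97 servings → $5.99.
cheddar only: max(5.6/0.3, 599/163) = 18.67 servings → $19.60.
tofu only: max(5.6/3.3, 599/195) = 3.072 servings → $2.00.
carrots + cheddar with both tight: 10.11 servings and 1.814 servings → $4.94.
carrots + tofu: intersection lies outside the first quadrant.
cheddar + tofu with both tight: 1.845 servings and 1.529 servings → $2.93.
Cheapest feasible corner: $2.00.

$2.00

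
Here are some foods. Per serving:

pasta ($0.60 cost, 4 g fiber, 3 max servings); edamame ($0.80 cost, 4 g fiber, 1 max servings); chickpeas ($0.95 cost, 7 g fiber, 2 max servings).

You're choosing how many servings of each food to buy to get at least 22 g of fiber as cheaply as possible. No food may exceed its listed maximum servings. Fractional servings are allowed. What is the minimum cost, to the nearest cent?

$3.10

Cost per g of fiber: chickpeas $0.1357, pasta $0.1500, edamame $0.2000.
Take 2 servings of chickpeas: +14.0 g fiber for $1.90 (total $1.90, still need 8.0 g).
Take 2 servings of pasta: +8.0 g fiber for $1.20 (total $3.10, still need 0.0 g).
Greedy by cheapest-per-g is optimal for a single linear constraint, so the minimum cost is $3.10.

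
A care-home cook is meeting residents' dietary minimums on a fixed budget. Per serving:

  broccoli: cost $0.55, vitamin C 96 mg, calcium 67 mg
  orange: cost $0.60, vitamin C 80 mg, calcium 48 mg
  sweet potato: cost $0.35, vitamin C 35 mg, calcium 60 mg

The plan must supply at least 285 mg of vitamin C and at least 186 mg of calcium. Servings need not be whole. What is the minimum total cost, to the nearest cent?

$1.63

Minimising a linear cost over {vitamin C ≥ 285, calcium ≥ 186, servings ≥ 0} — the optimum is at a vertex, using one or two foods.
broccoli only: max(285/96, 186/67) = 2.969 servings → $1.63.
orange only: max(285/80, 186/48) = 3.875 servings → $2.33.
sweet potato only: max(285/35, 186/60) = 8.143 servings → $2.85.
broccoli + orange with both tight: 1.596 servings and 1.648 servings → $1.87.
broccoli + sweet potato with both targets exact would need a negative amount; discard.
orange + sweet potato with both tight: 3.394 servings and 0.3846 servings → $2.17.
Cheapest feasible corner: $1.63.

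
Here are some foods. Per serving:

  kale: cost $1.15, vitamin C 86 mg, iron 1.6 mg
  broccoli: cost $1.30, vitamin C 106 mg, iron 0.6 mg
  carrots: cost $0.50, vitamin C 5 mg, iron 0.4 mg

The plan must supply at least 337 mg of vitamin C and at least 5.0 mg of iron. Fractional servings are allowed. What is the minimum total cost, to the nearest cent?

Compare the cost at each extreme point of the feasible region.
kale only: max(337/86, 5.0/1.6) = 3.919 servings → $4.51.
broccoli only: max(337/106, 5.0/0.6) = 8.333 servings → $10.83.
carrots only: max(337/5, 5.0/0.4) = 67.4 servings → $33.70.
kale + broccoli with both tight: 2.778 servings and 0.9254 servings → $4.40.
kale + carrots with both targets exact would need a negative amount; discard.
broccoli + carrots with both tight: 2.787 servings and 8.32 servings → $7.78.
The minimum over all feasible corners is $4.40.

$4.40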